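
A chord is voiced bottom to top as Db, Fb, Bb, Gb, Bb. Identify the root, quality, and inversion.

The pitch classes Db, Fb, Bb, Gb arrange in thirds as Gb–Bb–Db–Fb: a Gb dominant seventh chord.
With the fifth (Db) in the bass, the chord is in second inversion (figured bass 4/3).

Gb dominant seventh, second inversion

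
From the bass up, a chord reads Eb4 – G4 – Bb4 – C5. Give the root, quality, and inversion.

Reducing to letter names: Eb, G, Bb, C. These stack in thirds as C–Eb–G–Bb — a C minor seventh chord.
The lowest note is Eb, the third of the chord, so this is first inversion (figured bass 6/5).

C minor seventh, first inversion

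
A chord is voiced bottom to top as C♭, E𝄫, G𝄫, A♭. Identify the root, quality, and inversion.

Ab diminished seventh, first inversion

The distinct note names are Cb, Ebb, Gbb, Ab. Stacked in thirds they read Ab–Cb–Ebb–Gbb, which is a diminished seventh chord on Ab.
The lowest note is Cb, the third of the chord, so this is first inversion (figured bass 6/5).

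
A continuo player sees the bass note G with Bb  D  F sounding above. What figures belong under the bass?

The notes G, Bb, D, F stack in thirds as G–Bb–D–F — a G minor seventh chord. The bass G is the root, so this is root position: figured 7.

7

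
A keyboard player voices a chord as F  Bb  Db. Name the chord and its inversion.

The distinct note names are F, Bb, Db. Stacked in thirds they read Bb–Db–F, which is a minor triad on Bb.
With the fifth (F) in the bass, the chord is in second inversion (figured bass 6/4).

Bb minor, second inversion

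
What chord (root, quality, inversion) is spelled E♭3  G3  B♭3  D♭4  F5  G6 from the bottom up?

Eb dominant ninth, root position

The pitch classes Eb, G, Bb, Db, F arrange in thirds as Eb–G–Bb–Db–F: an Eb dominant ninth chord.
Eb is the root of Eb dominant ninth; root in the bass means root position.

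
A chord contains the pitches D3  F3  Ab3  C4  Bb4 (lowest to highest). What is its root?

D, F, Ab, C, Bb are the tones of a Bb dominant ninth chord (Bb–D–F–Ab–C), making Bb the root.

Bb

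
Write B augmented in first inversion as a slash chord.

Baug/D#

First inversion of B augmented has the third (D#) in the bass. As a slash chord: Baug/D#.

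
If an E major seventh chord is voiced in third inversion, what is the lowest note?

In third inversion the seventh is lowest. For E major seventh (E–G#–B–D#) that is D#.

D#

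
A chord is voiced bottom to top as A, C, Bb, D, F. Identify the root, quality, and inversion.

The distinct note names are A, C, Bb, D, F. Stacked in thirds they read Bb–D–F–A–C, which is a major ninth chord on Bb.
A is the seventh of Bb major ninth; seventh in the bass means third inversion.

Bb major ninth, third inversion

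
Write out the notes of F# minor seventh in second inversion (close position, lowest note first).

F# minor seventh is F#–A–C#–E. Second inversion puts the fifth (C#) in the bass, with the remaining tones above: C#, E, F#, A.

C#, E, F#, A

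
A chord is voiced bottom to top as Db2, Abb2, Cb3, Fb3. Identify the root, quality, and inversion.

Db half-diminished seventh, root position

The distinct note names are Db, Abb, Cb, Fb. Stacked in thirds they read Db–Fb–Abb–Cb, which is a half-diminished seventh chord on Db.
The lowest note is Db, the root of the chord, so this is root position (figured bass 7).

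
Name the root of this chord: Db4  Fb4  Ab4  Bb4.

Bb

Reordering Db, Fb, Ab, Bb into stacked thirds gives Bb–Db–Fb–Ab; the bottom of that stack, Bb, is the root.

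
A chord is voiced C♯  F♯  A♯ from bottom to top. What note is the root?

C#, F#, A# are the tones of an F# major triad (F#–A#–C#), making F# the root.

F#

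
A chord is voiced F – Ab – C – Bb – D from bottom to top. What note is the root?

Bb

F, Ab, C, Bb, D are the tones of a Bb dominant ninth chord (Bb–D–F–Ab–C), making Bb the root.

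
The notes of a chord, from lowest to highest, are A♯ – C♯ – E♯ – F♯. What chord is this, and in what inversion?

F# major seventh, first inversion

Reducing to letter names: A#, C#, E#, F#. These stack in thirds as F#–A#–C#–E# — an F# major seventh chord.
A# is the third of F# major seventh; third in the bass means first inversion (figured bass 6/5).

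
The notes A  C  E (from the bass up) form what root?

A

Reordering A, C, E into stacked thirds gives A–C–E; the bottom of that stack, A, is the root.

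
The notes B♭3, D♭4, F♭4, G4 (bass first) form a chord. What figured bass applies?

6/5

The notes Bb, Db, Fb, G stack in thirds as G–Bb–Db–Fb — a G diminished seventh chord. The bass Bb is the third, so this is first inversion: figured 6/5.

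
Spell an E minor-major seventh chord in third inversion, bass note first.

D#, E, G, B

The chord tones are E–G–B–D#. With the seventh (D#) lowest for third inversion: D#, E, G, B.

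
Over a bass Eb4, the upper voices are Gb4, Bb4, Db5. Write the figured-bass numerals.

The notes Eb, Gb, Bb, Db stack in thirds as Eb–Gb–Bb–Db — an Eb minor seventh chord. The bass Eb is the root, so this is root position: figured 7.

7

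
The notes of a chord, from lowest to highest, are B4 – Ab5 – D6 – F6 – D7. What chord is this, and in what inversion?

B diminished seventh, root position

Reducing to letter names: B, Ab, D, F. These stack in thirds as B–D–F–Ab — a B diminished seventh chord.
With the root (B) in the bass, the chord is in root position (figured bass 7).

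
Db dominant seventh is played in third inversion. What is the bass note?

Cb

The seventh of Db dominant seventh (Db–F–Ab–Cb) is Cb; that is the bass in third inversion.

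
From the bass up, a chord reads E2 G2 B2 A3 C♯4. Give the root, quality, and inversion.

A dominant ninth, second inversion

Reducing to letter names: E, G, B, A, C#. These stack in thirds as A–C#–E–G–B — an A dominant ninth chord.
The lowest note is E, the fifth of the chord, so this is second inversion.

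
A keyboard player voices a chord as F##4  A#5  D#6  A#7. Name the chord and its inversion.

D# major, first inversion

The distinct note names are F##, A#, D#. Stacked in thirds they read D#–F##–A#, which is a major triad on D#.
The lowest note is F##, the third of the chord, so this is first inversion (figured bass 6).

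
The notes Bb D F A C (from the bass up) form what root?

Bb, D, F, A, C are the tones of a Bb major ninth chord (Bb–D–F–A–C), making Bb the root.

Bb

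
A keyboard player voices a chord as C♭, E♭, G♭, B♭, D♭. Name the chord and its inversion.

Cb major ninth, root position

The distinct note names are Cb, Eb, Gb, Bb, Db. Stacked in thirds they read Cb–Eb–Gb–Bb–Db, which is a major ninth chord on Cb.
Cb is the root of Cb major ninth; root in the bass means root position.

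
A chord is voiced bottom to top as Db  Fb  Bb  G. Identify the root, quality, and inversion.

G diminished seventh, second inversion

The distinct note names are Db, Fb, Bb, G. Stacked in thirds they read G–Bb–Db–Fb, which is a diminished seventh chord on G.
Db is the fifth of G diminished seventh; fifth in the bass means second inversion (figured bass 4/3).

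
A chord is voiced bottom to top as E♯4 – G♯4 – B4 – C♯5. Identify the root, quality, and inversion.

The pitch classes E#, G#, B, C# arrange in thirds as C#–E#–G#–B: a C# dominant seventh chord.
E# is the third of C# dominant seventh; third in the bass means first inversion (figured bass 6/5).

C# dominant seventh, first inversion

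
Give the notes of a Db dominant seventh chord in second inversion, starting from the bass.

The chord tones are Db–F–Ab–Cb. With the fifth (Ab) lowest for second inversion: Ab, Cb, Db, F.

Ab, Cb, Db, F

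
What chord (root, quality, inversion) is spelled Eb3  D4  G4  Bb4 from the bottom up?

The distinct note names are Eb, D, G, Bb. Stacked in thirds they read Eb–G–Bb–D, which is a major seventh chord on Eb.
With the root (Eb) in the bass, the chord is in root position (figured bass 7).

Eb major seventh, root position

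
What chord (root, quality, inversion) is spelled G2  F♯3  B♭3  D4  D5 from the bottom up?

G minor-major seventh, root position

Reducing to letter names: G, F#, Bb, D. These stack in thirds as G–Bb–D–F# — a G minor-major seventh chord.
The lowest note is G, the root of the chord, so this is root position (figured bass 7).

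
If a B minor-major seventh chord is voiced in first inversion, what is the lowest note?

B minor-major seventh is B–D–F#–A#. First inversion places the third in the bass: D.

D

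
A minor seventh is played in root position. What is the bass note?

The root of A minor seventh (A–C–E–G) is A; that is the bass in root position.

A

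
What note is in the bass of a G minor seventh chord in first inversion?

G minor seventh is G–Bb–D–F. First inversion places the third in the bass: Bb.

Bb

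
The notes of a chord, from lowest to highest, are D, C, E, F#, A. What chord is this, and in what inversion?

D dominant ninth, root position

Reducing to letter names: D, C, E, F#, A. These stack in thirds as D–F#–A–C–E — a D dominant ninth chord.
D is the root of D dominant ninth; root in the bass means root position.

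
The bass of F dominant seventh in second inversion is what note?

F dominant seventh is F–A–C–Eb. Second inversion places the fifth in the bass: C.

C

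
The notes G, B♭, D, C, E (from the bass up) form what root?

C

Reordering G, Bb, D, C, E into stacked thirds gives C–E–G–Bb–D; the bottom of that stack, C, is the root.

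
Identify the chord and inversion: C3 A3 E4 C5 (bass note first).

A minor, first inversion

The distinct note names are C, A, E. Stacked in thirds they read A–C–E, which is a minor triad on A.
C is the third of A minor; third in the bass means first inversion (figured bass 6).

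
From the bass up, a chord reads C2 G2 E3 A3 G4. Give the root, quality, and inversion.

The pitch classes C, G, E, A arrange in thirds as A–C–E–G: an A minor seventh chord.
With the third (C) in the bass, the chord is in first inversion (figured bass 6/5).

A minor seventh, first inversion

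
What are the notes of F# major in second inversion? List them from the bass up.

The chord tones are F#–A#–C#. With the fifth (C#) lowest for second inversion: C#, F#, A#.

C#, F#, A#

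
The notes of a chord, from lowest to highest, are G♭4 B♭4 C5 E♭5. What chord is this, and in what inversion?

The distinct note names are Gb, Bb, C, Eb. Stacked in thirds they read C–Eb–Gb–Bb, which is a half-diminished seventh chord on C.
Gb is the fifth of C half-diminished seventh; fifth in the bass means second inversion (figured bass 4/3).

C half-diminished seventh, second inversion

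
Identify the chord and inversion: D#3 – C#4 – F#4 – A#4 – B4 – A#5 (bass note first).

The pitch classes D#, C#, F#, A#, B arrange in thirds as B–D#–F#–A#–C#: a B major ninth chord.
With the third (D#) in the bass, the chord is in first inversion.

B major ninth, first inversion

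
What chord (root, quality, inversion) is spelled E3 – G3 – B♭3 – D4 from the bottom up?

E half-diminished seventh, root position

The pitch classes E, G, Bb, D arrange in thirds as E–G–Bb–D: an E half-diminished seventh chord.
The lowest note is E, the root of the chord, so this is root position (figured bass 7).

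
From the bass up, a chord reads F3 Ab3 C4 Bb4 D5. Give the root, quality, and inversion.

The distinct note names are F, Ab, C, Bb, D. Stacked in thirds they read Bb–D–F–Ab–C, which is a dominant ninth chord on Bb.
F is the fifth of Bb dominant ninth; fifth in the bass means second inversion.

Bb dominant ninth, second inversion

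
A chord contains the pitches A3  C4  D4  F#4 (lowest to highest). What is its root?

D

The distinct letter names are A, C, D, F#. Arranged as a stack of thirds they read D–F#–A–C, so D is the root (a D dominant seventh chord).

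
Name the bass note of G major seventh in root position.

The root of G major seventh (G–B–D–F#) is G; that is the bass in root position.

G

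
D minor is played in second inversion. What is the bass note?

A

In second inversion the fifth is lowest. For D minor (D–F–A) that is A.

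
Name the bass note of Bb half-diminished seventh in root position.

Bb half-diminished seventh is Bb–Db–Fb–Ab. Root position places the root in the bass: Bb.

Bb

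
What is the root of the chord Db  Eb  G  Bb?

Db, Eb, G, Bb are the tones of an Eb dominant seventh chord (Eb–G–Bb–Db), making Eb the root.

Eb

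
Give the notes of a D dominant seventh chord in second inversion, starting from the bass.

A, C, D, F#

The chord tones are D–F#–A–C. With the fifth (A) lowest for second inversion: A, C, D, F#.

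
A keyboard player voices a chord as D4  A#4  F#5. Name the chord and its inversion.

Reducing to letter names: D, A#, F#. These stack in thirds as D–F#–A# — a D augmented triad.
With the root (D) in the bass, the chord is in root position (figured bass 5/3).

D augmented, root position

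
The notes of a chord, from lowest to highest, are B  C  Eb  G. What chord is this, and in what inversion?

The pitch classes B, C, Eb, G arrange in thirds as C–Eb–G–B: a C minor-major seventh chord.
With the seventh (B) in the bass, the chord is in third inversion (figured bass 4/2).

C minor-major seventh, third inversion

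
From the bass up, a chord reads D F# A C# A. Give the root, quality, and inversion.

D major seventh, root position

The pitch classes D, F#, A, C# arrange in thirds as D–F#–A–C#: a D major seventh chord.
The lowest note is D, the root of the chord, so this is root position (figured bass 7).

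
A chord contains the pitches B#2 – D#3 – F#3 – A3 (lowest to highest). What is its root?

B#, D#, F#, A are the tones of a B# diminished seventh chord (B#–D#–F#–A), making B# the root.

B#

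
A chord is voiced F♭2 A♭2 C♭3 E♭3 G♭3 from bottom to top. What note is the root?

Reordering Fb, Ab, Cb, Eb, Gb into stacked thirds gives Fb–Ab–Cb–Eb–Gb; the bottom of that stack, Fb, is the root.

Fb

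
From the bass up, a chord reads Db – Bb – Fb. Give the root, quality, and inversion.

Bb diminished, first inversion

The distinct note names are Db, Bb, Fb. Stacked in thirds they read Bb–Db–Fb, which is a diminished triad on Bb.
With the third (Db) in the bass, the chord is in first inversion (figured bass 6).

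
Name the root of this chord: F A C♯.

F

The distinct letter names are F, A, C#. Arranged as a stack of thirds they read F–A–C#, so F is the root (an F augmented triad).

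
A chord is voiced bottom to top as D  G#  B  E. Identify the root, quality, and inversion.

The pitch classes D, G#, B, E arrange in thirds as E–G#–B–D: an E dominant seventh chord.
With the seventh (D) in the bass, the chord is in third inversion (figured bass 4/2).

E dominant seventh, third inversion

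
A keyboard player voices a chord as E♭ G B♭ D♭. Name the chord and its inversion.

Eb dominant seventh, root position

Reducing to letter names: Eb, G, Bb, Db. These stack in thirds as Eb–G–Bb–Db — an Eb dominant seventh chord.
The lowest note is Eb, the root of the chord, so this is root position (figured bass 7).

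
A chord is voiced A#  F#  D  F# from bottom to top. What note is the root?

D

A#, F#, D are the tones of a D augmented triad (D–F#–A#), making D the root.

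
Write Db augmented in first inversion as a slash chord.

First inversion of Db augmented has the third (F) in the bass. As a slash chord: Dbaug/F.

Dbaug/F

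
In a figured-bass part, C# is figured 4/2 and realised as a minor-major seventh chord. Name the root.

D

The figures 4/2 mean the seventh of the chord is in the bass. If C# is the seventh of a minor-major seventh chord, the root is D (chord tones D–F–A–C#).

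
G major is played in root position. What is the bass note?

The root of G major (G–B–D) is G; that is the bass in root position.

G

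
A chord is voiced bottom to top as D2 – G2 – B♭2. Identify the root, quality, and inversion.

G minor, second inversion

The pitch classes D, G, Bb arrange in thirds as G–Bb–D: a G minor triad.
The lowest note is D, the fifth of the chord, so this is second inversion (figured bass 6/4).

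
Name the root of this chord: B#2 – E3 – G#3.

B#, E, G# are the tones of an E augmented triad (E–G#–B#), making E the root.

E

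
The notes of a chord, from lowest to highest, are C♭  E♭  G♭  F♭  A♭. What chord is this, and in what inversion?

The pitch classes Cb, Eb, Gb, Fb, Ab arrange in thirds as Fb–Ab–Cb–Eb–Gb: an Fb major ninth chord.
Cb is the fifth of Fb major ninth; fifth in the bass means second inversion.

Fb major ninth, second inversion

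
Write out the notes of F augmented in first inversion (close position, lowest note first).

Spelling F augmented: F–A–C#. In first inversion the third is bass, giving A, C#, F from the bottom.

A, C#, F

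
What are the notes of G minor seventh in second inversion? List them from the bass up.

D, F, G, Bb

Spelling G minor seventh: G–Bb–D–F. In second inversion the fifth is bass, giving D, F, G, Bb from the bottom.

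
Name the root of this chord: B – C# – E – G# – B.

C#

The distinct letter names are B, C#, E, G#. Arranged as a stack of thirds they read C#–E–G#–B, so C# is the root (a C# minor seventh chord).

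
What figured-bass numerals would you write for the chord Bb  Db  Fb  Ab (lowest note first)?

7

The notes Bb, Db, Fb, Ab stack in thirds as Bb–Db–Fb–Ab — a Bb half-diminished seventh chord. The bass Bb is the root, so this is root position: figured 7.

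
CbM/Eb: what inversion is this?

first inversion

CbM/Eb means Cb major with Eb in the bass. Eb is the third of Cb major (Cb–Eb–Gb), so this is first inversion.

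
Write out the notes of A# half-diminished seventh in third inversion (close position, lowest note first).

The chord tones are A#–C#–E–G#. With the seventh (G#) lowest for third inversion: G#, A#, C#, E.

G#, A#, C#, E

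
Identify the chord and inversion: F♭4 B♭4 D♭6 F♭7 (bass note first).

Bb diminished, second inversion

The pitch classes Fb, Bb, Db arrange in thirds as Bb–Db–Fb: a Bb diminished triad.
With the fifth (Fb) in the bass, the chord is in second inversion (figured bass 6/4).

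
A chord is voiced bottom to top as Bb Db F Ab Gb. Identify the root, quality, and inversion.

Reducing to letter names: Bb, Db, F, Ab, Gb. These stack in thirds as Gb–Bb–Db–F–Ab — a Gb major ninth chord.
With the third (Bb) in the bass, the chord is in first inversion.

Gb major ninth, first inversion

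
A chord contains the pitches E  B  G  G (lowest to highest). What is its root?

E

Reordering E, B, G into stacked thirds gives E–G–B; the bottom of that stack, E, is the root.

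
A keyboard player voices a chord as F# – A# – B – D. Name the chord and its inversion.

The distinct note names are F#, A#, B, D. Stacked in thirds they read B–D–F#–A#, which is a minor-major seventh chord on B.
The lowest note is F#, the fifth of the chord, so this is second inversion (figured bass 4/3).

B minor-major seventh, second inversion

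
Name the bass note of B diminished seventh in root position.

In root position the root is lowest. For B diminished seventh (B–D–F–Ab) that is B.

B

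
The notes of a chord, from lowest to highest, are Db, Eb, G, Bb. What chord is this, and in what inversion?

The pitch classes Db, Eb, G, Bb arrange in thirds as Eb–G–Bb–Db: an Eb dominant seventh chord.
The lowest note is Db, the seventh of the chord, so this is third inversion (figured bass 4/2).

Eb dominant seventh, third inversion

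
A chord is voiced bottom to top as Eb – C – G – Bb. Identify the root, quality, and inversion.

The pitch classes Eb, C, G, Bb arrange in thirds as C–Eb–G–Bb: a C minor seventh chord.
Eb is the third of C minor seventh; third in the bass means first inversion (figured bass 6/5).

C minor seventh, first inversion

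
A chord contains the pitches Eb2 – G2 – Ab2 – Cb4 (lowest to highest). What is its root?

Ab

Reordering Eb, G, Ab, Cb into stacked thirds gives Ab–Cb–Eb–G; the bottom of that stack, Ab, is the root.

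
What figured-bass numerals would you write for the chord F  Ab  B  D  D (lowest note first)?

4/3

The notes F, Ab, B, D stack in thirds as B–D–F–Ab — a B diminished seventh chord. The bass F is the fifth, so this is second inversion: figured 4/3.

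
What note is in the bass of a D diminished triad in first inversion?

D diminished is D–F–Ab. First inversion places the third in the bass: F.

F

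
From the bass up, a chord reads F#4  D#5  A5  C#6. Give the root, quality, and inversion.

D# half-diminished seventh, first inversion

The pitch classes F#, D#, A, C# arrange in thirds as D#–F#–A–C#: a D# half-diminished seventh chord.
F# is the third of D# half-diminished seventh; third in the bass means first inversion (figured bass 6/5).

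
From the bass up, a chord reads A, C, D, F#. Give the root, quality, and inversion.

D dominant seventh, second inversion

The distinct note names are A, C, D, F#. Stacked in thirds they read D–F#–A–C, which is a dominant seventh chord on D.
With the fifth (A) in the bass, the chord is in second inversion (figured bass 4/3).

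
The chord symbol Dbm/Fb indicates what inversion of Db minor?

first inversion

Dbm/Fb means Db minor with Fb in the bass. Fb is the third of Db minor (Db–Fb–Ab), so this is first inversion.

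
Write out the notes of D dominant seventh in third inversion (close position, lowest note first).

C, D, F#, A

The chord tones are D–F#–A–C. With the seventh (C) lowest for third inversion: C, D, F#, A.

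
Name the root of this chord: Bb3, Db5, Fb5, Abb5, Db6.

Bb

Reordering Bb, Db, Fb, Abb into stacked thirds gives Bb–Db–Fb–Abb; the bottom of that stack, Bb, is the root.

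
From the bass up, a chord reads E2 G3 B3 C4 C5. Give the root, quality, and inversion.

C major seventh, first inversion

The pitch classes E, G, B, C arrange in thirds as C–E–G–B: a C major seventh chord.
E is the third of C major seventh; third in the bass means first inversion (figured bass 6/5).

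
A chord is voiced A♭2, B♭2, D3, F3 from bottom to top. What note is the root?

Ab, Bb, D, F are the tones of a Bb dominant seventh chord (Bb–D–F–Ab), making Bb the root.

Bb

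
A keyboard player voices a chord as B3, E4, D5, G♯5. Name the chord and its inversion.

E dominant seventh, second inversion

The pitch classes B, E, D, G# arrange in thirds as E–G#–B–D: an E dominant seventh chord.
B is the fifth of E dominant seventh; fifth in the bass means second inversion (figured bass 4/3).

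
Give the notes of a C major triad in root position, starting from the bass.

Spelling C major: C–E–G. In root position the root is bass, giving C, E, G from the bottom.

C, E, G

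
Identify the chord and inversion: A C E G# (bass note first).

The pitch classes A, C, E, G# arrange in thirds as A–C–E–G#: an A minor-major seventh chord.
A is the root of A minor-major seventh; root in the bass means root position (figured bass 7).

A minor-major seventh, root position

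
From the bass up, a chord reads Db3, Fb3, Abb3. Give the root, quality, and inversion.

The pitch classes Db, Fb, Abb arrange in thirds as Db–Fb–Abb: a Db diminished triad.
The lowest note is Db, the root of the chord, so this is root position (figured bass 5/3).

Db diminished, root position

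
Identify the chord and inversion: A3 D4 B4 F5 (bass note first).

Reducing to letter names: A, D, B, F. These stack in thirds as B–D–F–A — a B half-diminished seventh chord.
The lowest note is A, the seventh of the chord, so this is third inversion (figured bass 4/2).

B half-diminished seventh, third inversion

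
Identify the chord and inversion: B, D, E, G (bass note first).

E minor seventh, second inversion

Reducing to letter names: B, D, E, G. These stack in thirds as E–G–B–D — an E minor seventh chord.
B is the fifth of E minor seventh; fifth in the bass means second inversion (figured bass 4/3).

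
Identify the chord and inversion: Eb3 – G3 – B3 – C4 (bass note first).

Reducing to letter names: Eb, G, B, C. These stack in thirds as C–Eb–G–B — a C minor-major seventh chord.
Eb is the third of C minor-major seventh; third in the bass means first inversion (figured bass 6/5).

C minor-major seventh, first inversion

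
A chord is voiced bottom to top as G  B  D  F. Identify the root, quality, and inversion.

G dominant seventh, root position

The distinct note names are G, B, D, F. Stacked in thirds they read G–B–D–F, which is a dominant seventh chord on G.
G is the root of G dominant seventh; root in the bass means root position (figured bass 7).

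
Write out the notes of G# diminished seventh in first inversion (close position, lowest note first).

B, D, F, G#

Spelling G# diminished seventh: G#–B–D–F. In first inversion the third is bass, giving B, D, F, G# from the bottom.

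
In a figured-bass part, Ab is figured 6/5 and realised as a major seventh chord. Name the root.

The figures 6/5 mean the third of the chord is in the bass. If Ab is the third of a major seventh chord, the root is Fb (chord tones Fb–Ab–Cb–Eb).

Fb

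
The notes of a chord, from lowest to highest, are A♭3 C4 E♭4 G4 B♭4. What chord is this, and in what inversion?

The pitch classes Ab, C, Eb, G, Bb arrange in thirds as Ab–C–Eb–G–Bb: an Ab major ninth chord.
With the root (Ab) in the bass, the chord is in root position.

Ab major ninth, root position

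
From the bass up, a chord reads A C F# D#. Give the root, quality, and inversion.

D# diminished seventh, second inversion

The pitch classes A, C, F#, D# arrange in thirds as D#–F#–A–C: a D# diminished seventh chord.
The lowest note is A, the fifth of the chord, so this is second inversion (figured bass 4/3).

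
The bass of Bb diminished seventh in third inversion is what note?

In third inversion the seventh is lowest. For Bb diminished seventh (Bb–Db–Fb–Abb) that is Abb.

Abb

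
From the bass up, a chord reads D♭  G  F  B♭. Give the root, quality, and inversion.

The pitch classes Db, G, F, Bb arrange in thirds as G–Bb–Db–F: a G half-diminished seventh chord.
Db is the fifth of G half-diminished seventh; fifth in the bass means second inversion (figured bass 4/3).

G half-diminished seventh, second inversion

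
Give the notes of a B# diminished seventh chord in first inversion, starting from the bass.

B# diminished seventh is B#–D#–F#–A. First inversion puts the third (D#) in the bass, with the remaining tones above: D#, F#, A, B#.

D#, F#, A, B#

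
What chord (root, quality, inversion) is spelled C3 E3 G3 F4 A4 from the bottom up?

F major ninth, second inversion

Reducing to letter names: C, E, G, F, A. These stack in thirds as F–A–C–E–G — an F major ninth chord.
C is the fifth of F major ninth; fifth in the bass means second inversion.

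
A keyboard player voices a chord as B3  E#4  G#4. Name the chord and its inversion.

E# diminished, second inversion

Reducing to letter names: B, E#, G#. These stack in thirds as E#–G#–B — an E# diminished triad.
B is the fifth of E# diminished; fifth in the bass means second inversion (figured bass 6/4).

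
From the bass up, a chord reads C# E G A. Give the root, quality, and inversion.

Reducing to letter names: C#, E, G, A. These stack in thirds as A–C#–E–G — an A dominant seventh chord.
With the third (C#) in the bass, the chord is in first inversion (figured bass 6/5).

A dominant seventh, first inversion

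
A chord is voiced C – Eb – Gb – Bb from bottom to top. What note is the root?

C

C, Eb, Gb, Bb are the tones of a C half-diminished seventh chord (C–Eb–Gb–Bb), making C the root.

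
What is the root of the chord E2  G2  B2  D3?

Reordering E, G, B, D into stacked thirds gives E–G–B–D; the bottom of that stack, E, is the root.

E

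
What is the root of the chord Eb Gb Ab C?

Ab

Eb, Gb, Ab, C are the tones of an Ab dominant seventh chord (Ab–C–Eb–Gb), making Ab the root.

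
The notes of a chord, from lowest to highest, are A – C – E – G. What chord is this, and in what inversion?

Reducing to letter names: A, C, E, G. These stack in thirds as A–C–E–G — an A minor seventh chord.
A is the root of A minor seventh; root in the bass means root position (figured bass 7).

A minor seventh, root position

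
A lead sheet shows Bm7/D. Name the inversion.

first inversion

Bm7/D means B minor seventh with D in the bass. D is the third of B minor seventh (B–D–F#–A), so this is first inversion.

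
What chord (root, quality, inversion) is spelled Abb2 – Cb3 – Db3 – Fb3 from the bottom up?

Reducing to letter names: Abb, Cb, Db, Fb. These stack in thirds as Db–Fb–Abb–Cb — a Db half-diminished seventh chord.
With the fifth (Abb) in the bass, the chord is in second inversion (figured bass 4/3).

Db half-diminished seventh, second inversion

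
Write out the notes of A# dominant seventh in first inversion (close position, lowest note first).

C##, E#, G#, A#

The chord tones are A#–C##–E#–G#. With the third (C##) lowest for first inversion: C##, E#, G#, A#.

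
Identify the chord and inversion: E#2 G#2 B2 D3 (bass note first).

E# diminished seventh, root position

The pitch classes E#, G#, B, D arrange in thirds as E#–G#–B–D: an E# diminished seventh chord.
E# is the root of E# diminished seventh; root in the bass means root position (figured bass 7).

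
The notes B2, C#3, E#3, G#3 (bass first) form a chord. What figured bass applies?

4/2

The notes B, C#, E#, G# stack in thirds as C#–E#–G#–B — a C# dominant seventh chord. The bass B is the seventh, so this is third inversion: figured 4/2.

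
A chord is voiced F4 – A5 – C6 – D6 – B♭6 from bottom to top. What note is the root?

Bb

Reordering F, A, C, D, Bb into stacked thirds gives Bb–D–F–A–C; the bottom of that stack, Bb, is the root.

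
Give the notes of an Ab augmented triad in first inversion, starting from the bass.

C, E, Ab

Ab augmented is Ab–C–E. First inversion puts the third (C) in the bass, with the remaining tones above: C, E, Ab.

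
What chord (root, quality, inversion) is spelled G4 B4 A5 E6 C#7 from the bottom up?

A dominant ninth, third inversion

Reducing to letter names: G, B, A, E, C#. These stack in thirds as A–C#–E–G–B — an A dominant ninth chord.
G is the seventh of A dominant ninth; seventh in the bass means third inversion.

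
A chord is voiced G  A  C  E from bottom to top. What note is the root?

G, A, C, E are the tones of an A minor seventh chord (A–C–E–G), making A the root.

A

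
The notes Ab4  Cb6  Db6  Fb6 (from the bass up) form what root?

Db

Ab, Cb, Db, Fb are the tones of a Db minor seventh chord (Db–Fb–Ab–Cb), making Db the root.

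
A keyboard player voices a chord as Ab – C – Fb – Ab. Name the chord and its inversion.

Fb augmented, first inversion

The distinct note names are Ab, C, Fb. Stacked in thirds they read Fb–Ab–C, which is an augmented triad on Fb.
With the third (Ab) in the bass, the chord is in first inversion (figured bass 6).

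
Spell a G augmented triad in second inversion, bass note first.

Spelling G augmented: G–B–D#. In second inversion the fifth is bass, giving D#, G, B from the bottom.

D#, G, B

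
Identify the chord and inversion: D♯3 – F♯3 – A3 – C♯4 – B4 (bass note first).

B dominant ninth, first inversion

Reducing to letter names: D#, F#, A, C#, B. These stack in thirds as B–D#–F#–A–C# — a B dominant ninth chord.
D# is the third of B dominant ninth; third in the bass means first inversion.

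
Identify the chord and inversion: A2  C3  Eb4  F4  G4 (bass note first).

F dominant ninth, first inversion

The pitch classes A, C, Eb, F, G arrange in thirds as F–A–C–Eb–G: an F dominant ninth chord.
The lowest note is A, the third of the chord, so this is first inversion.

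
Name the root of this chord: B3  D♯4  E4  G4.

B, D#, E, G are the tones of an E minor-major seventh chord (E–G–B–D#), making E the root.

E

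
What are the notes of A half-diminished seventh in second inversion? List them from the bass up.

A half-diminished seventh is A–C–Eb–G. Second inversion puts the fifth (Eb) in the bass, with the remaining tones above: Eb, G, A, C.

Eb, G, A, C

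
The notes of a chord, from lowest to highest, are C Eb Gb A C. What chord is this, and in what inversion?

A diminished seventh, first inversion

Reducing to letter names: C, Eb, Gb, A. These stack in thirds as A–C–Eb–Gb — an A diminished seventh chord.
The lowest note is C, the third of the chord, so this is first inversion (figured bass 6/5).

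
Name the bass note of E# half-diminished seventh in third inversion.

D#

In third inversion the seventh is lowest. For E# half-diminished seventh (E#–G#–B–D#) that is D#.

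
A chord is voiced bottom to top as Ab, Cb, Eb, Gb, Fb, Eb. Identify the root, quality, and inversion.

Fb major ninth, first inversion

Reducing to letter names: Ab, Cb, Eb, Gb, Fb. These stack in thirds as Fb–Ab–Cb–Eb–Gb — an Fb major ninth chord.
With the third (Ab) in the bass, the chord is in first inversion.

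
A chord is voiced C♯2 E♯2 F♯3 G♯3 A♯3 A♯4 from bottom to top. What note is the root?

F#

The distinct letter names are C#, E#, F#, G#, A#. Arranged as a stack of thirds they read F#–A#–C#–E#–G#, so F# is the root (an F# major ninth chord).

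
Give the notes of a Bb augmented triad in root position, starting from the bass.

Bb, D, F#

Bb augmented is Bb–D–F#. Root position puts the root (Bb) in the bass, with the remaining tones above: Bb, D, F#.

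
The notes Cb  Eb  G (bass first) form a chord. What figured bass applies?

The notes Cb, Eb, G stack in thirds as Cb–Eb–G — a Cb augmented triad. The bass Cb is the root, so this is root position: figured 5/3.

5/3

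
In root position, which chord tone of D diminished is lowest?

The root of D diminished (D–F–Ab) is D; that is the bass in root position.

D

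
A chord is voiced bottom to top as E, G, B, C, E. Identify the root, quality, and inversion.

C major seventh, first inversion

The pitch classes E, G, B, C arrange in thirds as C–E–G–B: a C major seventh chord.
With the third (E) in the bass, the chord is in first inversion (figured bass 6/5).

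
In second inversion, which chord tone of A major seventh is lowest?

E

In second inversion the fifth is lowest. For A major seventh (A–C#–E–G#) that is E.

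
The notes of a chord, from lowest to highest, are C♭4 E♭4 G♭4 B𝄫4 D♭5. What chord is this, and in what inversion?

The distinct note names are Cb, Eb, Gb, Bbb, Db. Stacked in thirds they read Cb–Eb–Gb–Bbb–Db, which is a dominant ninth chord on Cb.
Cb is the root of Cb dominant ninth; root in the bass means root position.

Cb dominant ninth, root position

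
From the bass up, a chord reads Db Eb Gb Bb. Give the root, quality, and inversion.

The distinct note names are Db, Eb, Gb, Bb. Stacked in thirds they read Eb–Gb–Bb–Db, which is a minor seventh chord on Eb.
The lowest note is Db, the seventh of the chord, so this is third inversion (figured bass 4/2).

Eb minor seventh, third inversion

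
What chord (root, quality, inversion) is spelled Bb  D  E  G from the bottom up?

E half-diminished seventh, second inversion

Reducing to letter names: Bb, D, E, G. These stack in thirds as E–G–Bb–D — an E half-diminished seventh chord.
Bb is the fifth of E half-diminished seventh; fifth in the bass means second inversion (figured bass 4/3).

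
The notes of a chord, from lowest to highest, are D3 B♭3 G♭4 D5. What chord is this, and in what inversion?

Gb augmented, second inversion

The pitch classes D, Bb, Gb arrange in thirds as Gb–Bb–D: a Gb augmented triad.
The lowest note is D, the fifth of the chord, so this is second inversion (figured bass 6/4).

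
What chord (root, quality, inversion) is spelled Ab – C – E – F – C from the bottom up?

F minor-major seventh, first inversion

The distinct note names are Ab, C, E, F. Stacked in thirds they read F–Ab–C–E, which is a minor-major seventh chord on F.
The lowest note is Ab, the third of the chord, so this is first inversion (figured bass 6/5).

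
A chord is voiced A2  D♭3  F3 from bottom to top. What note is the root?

Db

Reordering A, Db, F into stacked thirds gives Db–F–A; the bottom of that stack, Db, is the root.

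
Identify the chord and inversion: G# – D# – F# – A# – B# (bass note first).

The distinct note names are G#, D#, F#, A#, B#. Stacked in thirds they read G#–B#–D#–F#–A#, which is a dominant ninth chord on G#.
G# is the root of G# dominant ninth; root in the bass means root position.

G# dominant ninth, root position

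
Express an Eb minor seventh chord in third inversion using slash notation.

Ebm7/Db

Third inversion of Eb minor seventh has the seventh (Db) in the bass. As a slash chord: Ebm7/Db.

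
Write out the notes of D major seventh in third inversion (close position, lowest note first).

C#, D, F#, A

Spelling D major seventh: D–F#–A–C#. In third inversion the seventh is bass, giving C#, D, F#, A from the bottom.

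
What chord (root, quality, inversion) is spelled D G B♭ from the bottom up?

G minor, second inversion

The pitch classes D, G, Bb arrange in thirds as G–Bb–D: a G minor triad.
The lowest note is D, the fifth of the chord, so this is second inversion (figured bass 6/4).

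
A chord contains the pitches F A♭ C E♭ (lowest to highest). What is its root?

Reordering F, Ab, C, Eb into stacked thirds gives F–Ab–C–Eb; the bottom of that stack, F, is the root.

F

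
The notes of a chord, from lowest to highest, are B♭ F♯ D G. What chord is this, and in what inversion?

The pitch classes Bb, F#, D, G arrange in thirds as G–Bb–D–F#: a G minor-major seventh chord.
Bb is the third of G minor-major seventh; third in the bass means first inversion (figured bass 6/5).

G minor-major seventh, first inversion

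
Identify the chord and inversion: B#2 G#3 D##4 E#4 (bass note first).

E# minor-major seventh, second inversion

The pitch classes B#, G#, D##, E# arrange in thirds as E#–G#–B#–D##: an E# minor-major seventh chord.
With the fifth (B#) in the bass, the chord is in second inversion (figured bass 4/3).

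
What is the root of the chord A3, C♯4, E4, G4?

A

A, C#, E, G are the tones of an A dominant seventh chord (A–C#–E–G), making A the root.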